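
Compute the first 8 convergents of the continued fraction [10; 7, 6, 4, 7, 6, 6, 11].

Using the convergent recurrence p_i = a_i*p_{i-1} + p_{i-2}, q_i = a_i*q_{i-1} + q_{i-2} with p_{-2}=0, p_{-1}=1, q_{-2}=1, q_{-1}=0:
  i=0: a_0=10, p_0 = 10*1 + 0 = 10, q_0 = 10*0 + 1 = 1.
  i=1: a_1=7, p_1 = 7*10 + 1 = 71, q_1 = 7*1 + 0 = 7.
  i=2: a_2=6, p_2 = 6*71 + 10 = 436, q_2 = 6*7 + 1 = 43.
  i=3: a_3=4, p_3 = 4*436 + 71 = 1815, q_3 = 4*43 + 7 = 179.
  i=4: a_4=7, p_4 = 7*1815 + 436 = 13141, q_4 = 7*179 + 43 = 1296.
  i=5: a_5=6, p_5 = 6*13141 + 1815 = 80661, q_5 = 6*1296 + 179 = 7955.
  i=6: a_6=6, p_6 = 6*80661 + 13141 = 497107, q_6 = 6*7955 + 1296 = 49026.
  i=7: a_7=11, p_7 = 11*497107 + 80661 = 5548838, q_7 = 11*49026 + 7955 = 547241.

10/1, 71/7, 436/43, 1815/179, 13141/1296, 80661/7955, 497107/49026, 5548838/547241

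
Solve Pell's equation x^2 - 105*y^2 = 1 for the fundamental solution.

First expand sqrt(105) as a continued fraction. With x_i = (sqrt(105) + m_i)/d_i and (m_0, d_0) = (0, 1): a_0 = floor(sqrt(105)) = 10, since 10^2 = 100 <= 105 < 121 = 11^2.
Iterate m_{i+1} = d_i*a_i - m_i, d_{i+1} = (105 - m_{i+1}^2)/d_i, a_{i+1} = floor((a_0 + m_{i+1})/d_{i+1}):
  m_1 = 1*10 - 0 = 10, d_1 = (105 - 10^2)/1 = 5/1 = 5, a_1 = floor((10 + 10)/5) = 4.
  m_2 = 5*4 - 10 = 10, d_2 = (105 - 10^2)/5 = 5/5 = 1, a_2 = floor((10 + 10)/1) = 20.
  m_3 = 1*20 - 10 = 10, d_3 = (105 - 10^2)/1 = 5/1 = 5: (m_3, d_3) = (m_1, d_1) = (10, 5), so from here the quotients repeat a_1, a_2; the period length is 2.
So sqrt(105) = [10; (4, 20)] with period length k = 2.
k is even, so the fundamental solution of x^2 - 105y^2 = 1 is (p_{k-1}, q_{k-1}) = (p_1, q_1); compute convergents through index 1.
Convergents (p_i = a_i*p_{i-1} + p_{i-2}, q_i = a_i*q_{i-1} + q_{i-2} with p_{-2}=0, p_{-1}=1, q_{-2}=1, q_{-1}=0):
  i=0: a_0=10, p_0 = 10*1 + 0 = 10, q_0 = 10*0 + 1 = 1.
  i=1: a_1=4, p_1 = 4*10 + 1 = 41, q_1 = 4*1 + 0 = 4.
Check: 41^2 - 105*4^2 = 1681 - 1680 = 1, so (x, y) = (41, 4) solves the equation, and by the theorem it is the least positive solution.

(x, y) = (41, 4)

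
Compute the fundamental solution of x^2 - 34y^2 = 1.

(x, y) = (35, 6)

First expand sqrt(34) as a continued fraction. With x_i = (sqrt(34) + m_i)/d_i and (m_0, d_0) = (0, 1): a_0 = floor(sqrt(34)) = 5, since 5^2 = 25 <= 34 < 36 = 6^2.
Iterate m_{i+1} = d_i*a_i - m_i, d_{i+1} = (34 - m_{i+1}^2)/d_i, a_{i+1} = floor((a_0 + m_{i+1})/d_{i+1}):
  m_1 = 1*5 - 0 = 5, d_1 = (34 - 5^2)/1 = 9/1 = 9, a_1 = floor((5 + 5)/9) = 1.
  m_2 = 9*1 - 5 = 4, d_2 = (34 - 4^2)/9 = 18/9 = 2, a_2 = floor((5 + 4)/2) = 4.
  m_3 = 2*4 - 4 = 4, d_3 = (34 - 4^2)/2 = 18/2 = 9, a_3 = floor((5 + 4)/9) = 1.
  m_4 = 9*1 - 4 = 5, d_4 = (34 - 5^2)/9 = 9/9 = 1, a_4 = floor((5 + 5)/1) = 10.
  m_5 = 1*10 - 5 = 5, d_5 = (34 - 5^2)/1 = 9/1 = 9: (m_5, d_5) = (m_1, d_1) = (5, 9), so from here the quotients repeat a_1, ..., a_4; the period length is 4.
So sqrt(34) = [5; (1, 4, 1, 10)] with period length k = 4.
k is even, so the fundamental solution of x^2 - 34y^2 = 1 is (p_{k-1}, q_{k-1}) = (p_3, q_3); compute convergents through index 3.
Convergents (p_i = a_i*p_{i-1} + p_{i-2}, q_i = a_i*q_{i-1} + q_{i-2} with p_{-2}=0, p_{-1}=1, q_{-2}=1, q_{-1}=0):
  i=0: a_0=5, p_0 = 5*1 + 0 = 5, q_0 = 5*0 + 1 = 1.
  i=1: a_1=1, p_1 = 1*5 + 1 = 6, q_1 = 1*1 + 0 = 1.
  i=2: a_2=4, p_2 = 4*6 + 5 = 29, q_2 = 4*1 + 1 = 5.
  i=3: a_3=1, p_3 = 1*29 + 6 = 35, q_3 = 1*5 + 1 = 6.
Check: 35^2 - 34*6^2 = 1225 - 1224 = 1, so (x, y) = (35, 6) solves the equation, and by the theorem it is the least positive solution.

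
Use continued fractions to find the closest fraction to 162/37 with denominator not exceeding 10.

Expand x = 162/37 as a continued fraction with the Euclidean algorithm:
  162 = 4*37 + 14, so a_0 = 4.
  37 = 2*14 + 9, so a_1 = 2.
  14 = 1*9 + 5, so a_2 = 1.
  9 = 1*5 + 4, so a_3 = 1.
  5 = 1*4 + 1, so a_4 = 1.
  4 = 4*1 + 0, so a_5 = 4.
so x = [4; 2, 1, 1, 1, 4].
Convergents (p_i = a_i*p_{i-1} + p_{i-2}, q_i = a_i*q_{i-1} + q_{i-2} with p_{-2}=0, p_{-1}=1, q_{-2}=1, q_{-1}=0), until the denominator exceeds 10:
  i=0: a_0=4, p_0 = 4*1 + 0 = 4, q_0 = 4*0 + 1 = 1.
  i=1: a_1=2, p_1 = 2*4 + 1 = 9, q_1 = 2*1 + 0 = 2.
  i=2: a_2=1, p_2 = 1*9 + 4 = 13, q_2 = 1*2 + 1 = 3.
  i=3: a_3=1, p_3 = 1*13 + 9 = 22, q_3 = 1*3 + 2 = 5.
  i=4: a_4=1, p_4 = 1*22 + 13 = 35, q_4 = 1*5 + 3 = 8.
  i=5: a_5=4, p_5 = 4*35 + 22 = 162, q_5 = 4*8 + 5 = 37.
q_5 = 37 > 10, so the last convergent with denominator <= 10 is p_4/q_4 = 35/8.
The closest fraction with denominator <= 10 is either p_4/q_4 or the intermediate fraction (k*p_4 + p_3)/(k*q_4 + q_3) with the largest k >= 1 whose denominator stays <= 10; these approach x as k grows, and every other convergent or intermediate fraction in range is farther away.
Largest k: floor((10 - q_3)/q_4) = floor((10 - 5)/8) = 0.
Since k = 0, no intermediate fraction beyond p_4/q_4 has denominator <= 10, so the convergent 35/8 is the closest (its error is |162*8 - 35*37|/(37*8) = 1/296).

35/8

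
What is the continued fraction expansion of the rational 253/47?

Run the Euclidean algorithm on 253 and 47; the successive quotients are the partial quotients a_0, a_1, ... (each step inverts the fractional part left over by the previous one):
  253 = 5*47 + 18, so a_0 = 5.
  47 = 2*18 + 11, so a_1 = 2.
  18 = 1*11 + 7, so a_2 = 1.
  11 = 1*7 + 4, so a_3 = 1.
  7 = 1*4 + 3, so a_4 = 1.
  4 = 1*3 + 1, so a_5 = 1.
  3 = 3*1 + 0, so a_6 = 3.
The remainder reaches 0 after 7 divisions, so the expansion has 7 partial quotients, read off in order.

[5; 2, 1, 1, 1, 1, 3]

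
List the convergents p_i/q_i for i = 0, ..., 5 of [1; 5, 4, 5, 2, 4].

Using the convergent recurrence p_i = a_i*p_{i-1} + p_{i-2}, q_i = a_i*q_{i-1} + q_{i-2} with p_{-2}=0, p_{-1}=1, q_{-2}=1, q_{-1}=0:
  i=0: a_0=1, p_0 = 1*1 + 0 = 1, q_0 = 1*0 + 1 = 1.
  i=1: a_1=5, p_1 = 5*1 + 1 = 6, q_1 = 5*1 + 0 = 5.
  i=2: a_2=4, p_2 = 4*6 + 1 = 25, q_2 = 4*5 + 1 = 21.
  i=3: a_3=5, p_3 = 5*25 + 6 = 131, q_3 = 5*21 + 5 = 110.
  i=4: a_4=2, p_4 = 2*131 + 25 = 287, q_4 = 2*110 + 21 = 241.
  i=5: a_5=4, p_5 = 4*287 + 131 = 1279, q_5 = 4*241 + 110 = 1074.

1/1, 6/5, 25/21, 131/110, 287/241, 1279/1074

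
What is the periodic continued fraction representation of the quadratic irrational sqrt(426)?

Write x_i = (sqrt(426) + m_i)/d_i with (m_0, d_0) = (0, 1). a_0 = floor(sqrt(426)) = 20, since 20^2 = 400 <= 426 < 441 = 21^2.
Iterate m_{i+1} = d_i*a_i - m_i, d_{i+1} = (426 - m_{i+1}^2)/d_i, a_{i+1} = floor((a_0 + m_{i+1})/d_{i+1}):
  m_1 = 1*20 - 0 = 20, d_1 = (426 - 20^2)/1 = 26/1 = 26, a_1 = floor((20 + 20)/26) = 1.
  m_2 = 26*1 - 20 = 6, d_2 = (426 - 6^2)/26 = 390/26 = 15, a_2 = floor((20 + 6)/15) = 1.
  m_3 = 15*1 - 6 = 9, d_3 = (426 - 9^2)/15 = 345/15 = 23, a_3 = floor((20 + 9)/23) = 1.
  m_4 = 23*1 - 9 = 14, d_4 = (426 - 14^2)/23 = 230/23 = 10, a_4 = floor((20 + 14)/10) = 3.
  m_5 = 10*3 - 14 = 16, d_5 = (426 - 16^2)/10 = 170/10 = 17, a_5 = floor((20 + 16)/17) = 2.
  m_6 = 17*2 - 16 = 18, d_6 = (426 - 18^2)/17 = 102/17 = 6, a_6 = floor((20 + 18)/6) = 6.
  m_7 = 6*6 - 18 = 18, d_7 = (426 - 18^2)/6 = 102/6 = 17, a_7 = floor((20 + 18)/17) = 2.
  m_8 = 17*2 - 18 = 16, d_8 = (426 - 16^2)/17 = 170/17 = 10, a_8 = floor((20 + 16)/10) = 3.
  m_9 = 10*3 - 16 = 14, d_9 = (426 - 14^2)/10 = 230/10 = 23, a_9 = floor((20 + 14)/23) = 1.
  m_10 = 23*1 - 14 = 9, d_10 = (426 - 9^2)/23 = 345/23 = 15, a_10 = floor((20 + 9)/15) = 1.
  m_11 = 15*1 - 9 = 6, d_11 = (426 - 6^2)/15 = 390/15 = 26, a_11 = floor((20 + 6)/26) = 1.
  m_12 = 26*1 - 6 = 20, d_12 = (426 - 20^2)/26 = 26/26 = 1, a_12 = floor((20 + 20)/1) = 40.
  m_13 = 1*40 - 20 = 20, d_13 = (426 - 20^2)/1 = 26/1 = 26: (m_13, d_13) = (m_1, d_1) = (20, 26), so from here the quotients repeat a_1, ..., a_12; the period length is 12.
Hence the expansion of sqrt(426) is a_0 = 20 followed by the repeating block 1, 1, 1, 3, 2, 6, 2, 3, 1, 1, 1, 40 (period 12).

[20; (1, 1, 1, 3, 2, 6, 2, 3, 1, 1, 1, 40)]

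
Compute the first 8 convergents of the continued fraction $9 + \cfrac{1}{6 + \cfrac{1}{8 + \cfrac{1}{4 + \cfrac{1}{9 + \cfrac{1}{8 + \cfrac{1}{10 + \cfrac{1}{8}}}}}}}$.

Using the convergent recurrence p_i = a_i*p_{i-1} + p_{i-2}, q_i = a_i*q_{i-1} + q_{i-2} with p_{-2}=0, p_{-1}=1, q_{-2}=1, q_{-1}=0:
  i=0: a_0=9, p_0 = 9*1 + 0 = 9, q_0 = 9*0 + 1 = 1.
  i=1: a_1=6, p_1 = 6*9 + 1 = 55, q_1 = 6*1 + 0 = 6.
  i=2: a_2=8, p_2 = 8*55 + 9 = 449, q_2 = 8*6 + 1 = 49.
  i=3: a_3=4, p_3 = 4*449 + 55 = 1851, q_3 = 4*49 + 6 = 202.
  i=4: a_4=9, p_4 = 9*1851 + 449 = 17108, q_4 = 9*202 + 49 = 1867.
  i=5: a_5=8, p_5 = 8*17108 + 1851 = 138715, q_5 = 8*1867 + 202 = 15138.
  i=6: a_6=10, p_6 = 10*138715 + 17108 = 1404258, q_6 = 10*15138 + 1867 = 153247.
  i=7: a_7=8, p_7 = 8*1404258 + 138715 = 11372779, q_7 = 8*153247 + 15138 = 1241114.

9/1, 55/6, 449/49, 1851/202, 17108/1867, 138715/15138, 1404258/153247, 11372779/1241114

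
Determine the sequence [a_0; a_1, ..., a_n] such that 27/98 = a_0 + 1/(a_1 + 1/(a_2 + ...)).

[0; 3, 1, 1, 1, 2, 3]

Run the Euclidean algorithm on 27 and 98; the successive quotients are the partial quotients a_0, a_1, ... (each step inverts the fractional part left over by the previous one):
  27 = 0*98 + 27, so a_0 = 0.
  98 = 3*27 + 17, so a_1 = 3.
  27 = 1*17 + 10, so a_2 = 1.
  17 = 1*10 + 7, so a_3 = 1.
  10 = 1*7 + 3, so a_4 = 1.
  7 = 2*3 + 1, so a_5 = 2.
  3 = 3*1 + 0, so a_6 = 3.
The remainder reaches 0 after 7 divisions, so the expansion has 7 partial quotients, read off in order.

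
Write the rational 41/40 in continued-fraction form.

[1; 40]

Run the Euclidean algorithm on 41 and 40; the successive quotients are the partial quotients a_0, a_1, ... (each step inverts the fractional part left over by the previous one):
  41 = 1*40 + 1, so a_0 = 1.
  40 = 40*1 + 0, so a_1 = 40.
The remainder reaches 0 after 2 divisions, so the expansion has 2 partial quotients, read off in order.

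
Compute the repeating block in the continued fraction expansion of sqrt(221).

Write x_i = (sqrt(221) + m_i)/d_i with (m_0, d_0) = (0, 1). a_0 = floor(sqrt(221)) = 14, since 14^2 = 196 <= 221 < 225 = 15^2.
Iterate m_{i+1} = d_i*a_i - m_i, d_{i+1} = (221 - m_{i+1}^2)/d_i, a_{i+1} = floor((a_0 + m_{i+1})/d_{i+1}):
  m_1 = 1*14 - 0 = 14, d_1 = (221 - 14^2)/1 = 25/1 = 25, a_1 = floor((14 + 14)/25) = 1.
  m_2 = 25*1 - 14 = 11, d_2 = (221 - 11^2)/25 = 100/25 = 4, a_2 = floor((14 + 11)/4) = 6.
  m_3 = 4*6 - 11 = 13, d_3 = (221 - 13^2)/4 = 52/4 = 13, a_3 = floor((14 + 13)/13) = 2.
  m_4 = 13*2 - 13 = 13, d_4 = (221 - 13^2)/13 = 52/13 = 4, a_4 = floor((14 + 13)/4) = 6.
  m_5 = 4*6 - 13 = 11, d_5 = (221 - 11^2)/4 = 100/4 = 25, a_5 = floor((14 + 11)/25) = 1.
  m_6 = 25*1 - 11 = 14, d_6 = (221 - 14^2)/25 = 25/25 = 1, a_6 = floor((14 + 14)/1) = 28.
  m_7 = 1*28 - 14 = 14, d_7 = (221 - 14^2)/1 = 25/1 = 25: (m_7, d_7) = (m_1, d_1) = (14, 25), so from here the quotients repeat a_1, ..., a_6; the period length is 6.
Hence the expansion of sqrt(221) is a_0 = 14 followed by the repeating block 1, 6, 2, 6, 1, 28 (period 6).

[14; (1, 6, 2, 6, 1, 28)]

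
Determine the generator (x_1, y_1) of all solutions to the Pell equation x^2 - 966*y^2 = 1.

(x, y) = (57499, 1850)

First expand sqrt(966) as a continued fraction. With x_i = (sqrt(966) + m_i)/d_i and (m_0, d_0) = (0, 1): a_0 = floor(sqrt(966)) = 31, since 31^2 = 961 <= 966 < 1024 = 32^2.
Iterate m_{i+1} = d_i*a_i - m_i, d_{i+1} = (966 - m_{i+1}^2)/d_i, a_{i+1} = floor((a_0 + m_{i+1})/d_{i+1}):
  m_1 = 1*31 - 0 = 31, d_1 = (966 - 31^2)/1 = 5/1 = 5, a_1 = floor((31 + 31)/5) = 12.
  m_2 = 5*12 - 31 = 29, d_2 = (966 - 29^2)/5 = 125/5 = 25, a_2 = floor((31 + 29)/25) = 2.
  m_3 = 25*2 - 29 = 21, d_3 = (966 - 21^2)/25 = 525/25 = 21, a_3 = floor((31 + 21)/21) = 2.
  m_4 = 21*2 - 21 = 21, d_4 = (966 - 21^2)/21 = 525/21 = 25, a_4 = floor((31 + 21)/25) = 2.
  m_5 = 25*2 - 21 = 29, d_5 = (966 - 29^2)/25 = 125/25 = 5, a_5 = floor((31 + 29)/5) = 12.
  m_6 = 5*12 - 29 = 31, d_6 = (966 - 31^2)/5 = 5/5 = 1, a_6 = floor((31 + 31)/1) = 62.
  m_7 = 1*62 - 31 = 31, d_7 = (966 - 31^2)/1 = 5/1 = 5: (m_7, d_7) = (m_1, d_1) = (31, 5), so from here the quotients repeat a_1, ..., a_6; the period length is 6.
So sqrt(966) = [31; (12, 2, 2, 2, 12, 62)] with period length k = 6.
k is even, so the fundamental solution of x^2 - 966y^2 = 1 is (p_{k-1}, q_{k-1}) = (p_5, q_5); compute convergents through index 5.
Convergents (p_i = a_i*p_{i-1} + p_{i-2}, q_i = a_i*q_{i-1} + q_{i-2} with p_{-2}=0, p_{-1}=1, q_{-2}=1, q_{-1}=0):
  i=0: a_0=31, p_0 = 31*1 + 0 = 31, q_0 = 31*0 + 1 = 1.
  i=1: a_1=12, p_1 = 12*31 + 1 = 373, q_1 = 12*1 + 0 = 12.
  i=2: a_2=2, p_2 = 2*373 + 31 = 777, q_2 = 2*12 + 1 = 25.
  i=3: a_3=2, p_3 = 2*777 + 373 = 1927, q_3 = 2*25 + 12 = 62.
  i=4: a_4=2, p_4 = 2*1927 + 777 = 4631, q_4 = 2*62 + 25 = 149.
  i=5: a_5=12, p_5 = 12*4631 + 1927 = 57499, q_5 = 12*149 + 62 = 1850.
Check: 57499^2 - 966*1850^2 = 3306135001 - 3306135000 = 1, so (x, y) = (57499, 1850) solves the equation, and by the theorem it is the least positive solution.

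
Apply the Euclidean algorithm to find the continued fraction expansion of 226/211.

[1; 14, 15]

Run the Euclidean algorithm on 226 and 211; the successive quotients are the partial quotients a_0, a_1, ... (each step inverts the fractional part left over by the previous one):
  226 = 1*211 + 15, so a_0 = 1.
  211 = 14*15 + 1, so a_1 = 14.
  15 = 15*1 + 0, so a_2 = 15.
The remainder reaches 0 after 3 divisions, so the expansion has 3 partial quotients, read off in order.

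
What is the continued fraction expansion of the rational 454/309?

[1; 2, 7, 1, 1, 1, 2, 2]

Run the Euclidean algorithm on 454 and 309; the successive quotients are the partial quotients a_0, a_1, ... (each step inverts the fractional part left over by the previous one):
  454 = 1*309 + 145, so a_0 = 1.
  309 = 2*145 + 19, so a_1 = 2.
  145 = 7*19 + 12, so a_2 = 7.
  19 = 1*12 + 7, so a_3 = 1.
  12 = 1*7 + 5, so a_4 = 1.
  7 = 1*5 + 2, so a_5 = 1.
  5 = 2*2 + 1, so a_6 = 2.
  2 = 2*1 + 0, so a_7 = 2.
The remainder reaches 0 after 8 divisions, so the expansion has 8 partial quotients, read off in order.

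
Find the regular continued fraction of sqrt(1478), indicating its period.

Write x_i = (sqrt(1478) + m_i)/d_i with (m_0, d_0) = (0, 1). a_0 = floor(sqrt(1478)) = 38, since 38^2 = 1444 <= 1478 < 1521 = 39^2.
Iterate m_{i+1} = d_i*a_i - m_i, d_{i+1} = (1478 - m_{i+1}^2)/d_i, a_{i+1} = floor((a_0 + m_{i+1})/d_{i+1}):
  m_1 = 1*38 - 0 = 38, d_1 = (1478 - 38^2)/1 = 34/1 = 34, a_1 = floor((38 + 38)/34) = 2.
  m_2 = 34*2 - 38 = 30, d_2 = (1478 - 30^2)/34 = 578/34 = 17, a_2 = floor((38 + 30)/17) = 4.
  m_3 = 17*4 - 30 = 38, d_3 = (1478 - 38^2)/17 = 34/17 = 2, a_3 = floor((38 + 38)/2) = 38.
  m_4 = 2*38 - 38 = 38, d_4 = (1478 - 38^2)/2 = 34/2 = 17, a_4 = floor((38 + 38)/17) = 4.
  m_5 = 17*4 - 38 = 30, d_5 = (1478 - 30^2)/17 = 578/17 = 34, a_5 = floor((38 + 30)/34) = 2.
  m_6 = 34*2 - 30 = 38, d_6 = (1478 - 38^2)/34 = 34/34 = 1, a_6 = floor((38 + 38)/1) = 76.
  m_7 = 1*76 - 38 = 38, d_7 = (1478 - 38^2)/1 = 34/1 = 34: (m_7, d_7) = (m_1, d_1) = (38, 34), so from here the quotients repeat a_1, ..., a_6; the period length is 6.
Hence the expansion of sqrt(1478) is a_0 = 38 followed by the repeating block 2, 4, 38, 4, 2, 76 (period 6).

[38; (2, 4, 38, 4, 2, 76)]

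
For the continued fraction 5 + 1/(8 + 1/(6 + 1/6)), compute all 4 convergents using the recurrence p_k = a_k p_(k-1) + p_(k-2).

Using the convergent recurrence p_i = a_i*p_{i-1} + p_{i-2}, q_i = a_i*q_{i-1} + q_{i-2} with p_{-2}=0, p_{-1}=1, q_{-2}=1, q_{-1}=0:
  i=0: a_0=5, p_0 = 5*1 + 0 = 5, q_0 = 5*0 + 1 = 1.
  i=1: a_1=8, p_1 = 8*5 + 1 = 41, q_1 = 8*1 + 0 = 8.
  i=2: a_2=6, p_2 = 6*41 + 5 = 251, q_2 = 6*8 + 1 = 49.
  i=3: a_3=6, p_3 = 6*251 + 41 = 1547, q_3 = 6*49 + 8 = 302.

5/1, 41/8, 251/49, 1547/302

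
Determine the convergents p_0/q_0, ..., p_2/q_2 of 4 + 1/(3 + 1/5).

4/1, 13/3, 69/16

Using the convergent recurrence p_i = a_i*p_{i-1} + p_{i-2}, q_i = a_i*q_{i-1} + q_{i-2} with p_{-2}=0, p_{-1}=1, q_{-2}=1, q_{-1}=0:
  i=0: a_0=4, p_0 = 4*1 + 0 = 4, q_0 = 4*0 + 1 = 1.
  i=1: a_1=3, p_1 = 3*4 + 1 = 13, q_1 = 3*1 + 0 = 3.
  i=2: a_2=5, p_2 = 5*13 + 4 = 69, q_2 = 5*3 + 1 = 16.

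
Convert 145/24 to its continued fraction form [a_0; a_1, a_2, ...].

Run the Euclidean algorithm on 145 and 24; the successive quotients are the partial quotients a_0, a_1, ... (each step inverts the fractional part left over by the previous one):
  145 = 6*24 + 1, so a_0 = 6.
  24 = 24*1 + 0, so a_1 = 24.
The remainder reaches 0 after 2 divisions, so the expansion has 2 partial quotients, read off in order.

[6; 24]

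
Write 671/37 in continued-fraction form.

[18; 7, 2, 2]

Run the Euclidean algorithm on 671 and 37; the successive quotients are the partial quotients a_0, a_1, ... (each step inverts the fractional part left over by the previous one):
  671 = 18*37 + 5, so a_0 = 18.
  37 = 7*5 + 2, so a_1 = 7.
  5 = 2*2 + 1, so a_2 = 2.
  2 = 2*1 + 0, so a_3 = 2.
The remainder reaches 0 after 4 divisions, so the expansion has 4 partial quotients, read off in order.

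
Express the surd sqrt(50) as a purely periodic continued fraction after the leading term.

Write x_i = (sqrt(50) + m_i)/d_i with (m_0, d_0) = (0, 1). a_0 = floor(sqrt(50)) = 7, since 7^2 = 49 <= 50 < 64 = 8^2.
Iterate m_{i+1} = d_i*a_i - m_i, d_{i+1} = (50 - m_{i+1}^2)/d_i, a_{i+1} = floor((a_0 + m_{i+1})/d_{i+1}):
  m_1 = 1*7 - 0 = 7, d_1 = (50 - 7^2)/1 = 1/1 = 1, a_1 = floor((7 + 7)/1) = 14.
  m_2 = 1*14 - 7 = 7, d_2 = (50 - 7^2)/1 = 1/1 = 1: (m_2, d_2) = (m_1, d_1) = (7, 1), so from here the quotient a_1 repeats; the period length is 1.
Hence the expansion of sqrt(50) is a_0 = 7 followed by the repeating block 14 (period 1).

[7; (14)]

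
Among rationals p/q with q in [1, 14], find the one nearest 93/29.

16/5

Expand x = 93/29 as a continued fraction with the Euclidean algorithm:
  93 = 3*29 + 6, so a_0 = 3.
  29 = 4*6 + 5, so a_1 = 4.
  6 = 1*5 + 1, so a_2 = 1.
  5 = 5*1 + 0, so a_3 = 5.
so x = [3; 4, 1, 5].
Convergents (p_i = a_i*p_{i-1} + p_{i-2}, q_i = a_i*q_{i-1} + q_{i-2} with p_{-2}=0, p_{-1}=1, q_{-2}=1, q_{-1}=0), until the denominator exceeds 14:
  i=0: a_0=3, p_0 = 3*1 + 0 = 3, q_0 = 3*0 + 1 = 1.
  i=1: a_1=4, p_1 = 4*3 + 1 = 13, q_1 = 4*1 + 0 = 4.
  i=2: a_2=1, p_2 = 1*13 + 3 = 16, q_2 = 1*4 + 1 = 5.
  i=3: a_3=5, p_3 = 5*16 + 13 = 93, q_3 = 5*5 + 4 = 29.
q_3 = 29 > 14, so the last convergent with denominator <= 14 is p_2/q_2 = 16/5.
The closest fraction with denominator <= 14 is either p_2/q_2 or the intermediate fraction (k*p_2 + p_1)/(k*q_2 + q_1) with the largest k >= 1 whose denominator stays <= 14; these approach x as k grows, and every other convergent or intermediate fraction in range is farther away.
Largest k: floor((14 - q_1)/q_2) = floor((14 - 4)/5) = 2.
That gives (2*16 + 13)/(2*5 + 4) = 45/14.
Compare the errors: |x - 16/5| = |93*5 - 16*29|/(29*5) = 1/145, and |x - 45/14| = |93*14 - 45*29|/(29*14) = 3/406.
Cross-multiplying, 1*406 = 406 < 435 = 3*145, so 1/145 is smaller: the convergent 16/5 is closer to x than 45/14.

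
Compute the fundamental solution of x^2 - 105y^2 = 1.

(x, y) = (41, 4)

First expand sqrt(105) as a continued fraction. With x_i = (sqrt(105) + m_i)/d_i and (m_0, d_0) = (0, 1): a_0 = floor(sqrt(105)) = 10, since 10^2 = 100 <= 105 < 121 = 11^2.
Iterate m_{i+1} = d_i*a_i - m_i, d_{i+1} = (105 - m_{i+1}^2)/d_i, a_{i+1} = floor((a_0 + m_{i+1})/d_{i+1}):
  m_1 = 1*10 - 0 = 10, d_1 = (105 - 10^2)/1 = 5/1 = 5, a_1 = floor((10 + 10)/5) = 4.
  m_2 = 5*4 - 10 = 10, d_2 = (105 - 10^2)/5 = 5/5 = 1, a_2 = floor((10 + 10)/1) = 20.
  m_3 = 1*20 - 10 = 10, d_3 = (105 - 10^2)/1 = 5/1 = 5: (m_3, d_3) = (m_1, d_1) = (10, 5), so from here the quotients repeat a_1, a_2; the period length is 2.
So sqrt(105) = [10; (4, 20)] with period length k = 2.
k is even, so the fundamental solution of x^2 - 105y^2 = 1 is (p_{k-1}, q_{k-1}) = (p_1, q_1); compute convergents through index 1.
Convergents (p_i = a_i*p_{i-1} + p_{i-2}, q_i = a_i*q_{i-1} + q_{i-2} with p_{-2}=0, p_{-1}=1, q_{-2}=1, q_{-1}=0):
  i=0: a_0=10, p_0 = 10*1 + 0 = 10, q_0 = 10*0 + 1 = 1.
  i=1: a_1=4, p_1 = 4*10 + 1 = 41, q_1 = 4*1 + 0 = 4.
Check: 41^2 - 105*4^2 = 1681 - 1680 = 1, so (x, y) = (41, 4) solves the equation, and by the theorem it is the least positive solution.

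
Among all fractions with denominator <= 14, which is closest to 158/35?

9/2

Expand x = 158/35 as a continued fraction with the Euclidean algorithm:
  158 = 4*35 + 18, so a_0 = 4.
  35 = 1*18 + 17, so a_1 = 1.
  18 = 1*17 + 1, so a_2 = 1.
  17 = 17*1 + 0, so a_3 = 17.
so x = [4; 1, 1, 17].
Convergents (p_i = a_i*p_{i-1} + p_{i-2}, q_i = a_i*q_{i-1} + q_{i-2} with p_{-2}=0, p_{-1}=1, q_{-2}=1, q_{-1}=0), until the denominator exceeds 14:
  i=0: a_0=4, p_0 = 4*1 + 0 = 4, q_0 = 4*0 + 1 = 1.
  i=1: a_1=1, p_1 = 1*4 + 1 = 5, q_1 = 1*1 + 0 = 1.
  i=2: a_2=1, p_2 = 1*5 + 4 = 9, q_2 = 1*1 + 1 = 2.
  i=3: a_3=17, p_3 = 17*9 + 5 = 158, q_3 = 17*2 + 1 = 35.
q_3 = 35 > 14, so the last convergent with denominator <= 14 is p_2/q_2 = 9/2.
The closest fraction with denominator <= 14 is either p_2/q_2 or the intermediate fraction (k*p_2 + p_1)/(k*q_2 + q_1) with the largest k >= 1 whose denominator stays <= 14; these approach x as k grows, and every other convergent or intermediate fraction in range is farther away.
Largest k: floor((14 - q_1)/q_2) = floor((14 - 1)/2) = 6.
That gives (6*9 + 5)/(6*2 + 1) = 59/13.
Compare the errors: |x - 9/2| = |158*2 - 9*35|/(35*2) = 1/70, and |x - 59/13| = |158*13 - 59*35|/(35*13) = 11/455.
Cross-multiplying, 1*455 = 455 < 770 = 11*70, so 1/70 is smaller: the convergent 9/2 is closer to x than 59/13.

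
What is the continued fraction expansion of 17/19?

[0; 1, 8, 2]

Run the Euclidean algorithm on 17 and 19; the successive quotients are the partial quotients a_0, a_1, ... (each step inverts the fractional part left over by the previous one):
  17 = 0*19 + 17, so a_0 = 0.
  19 = 1*17 + 2, so a_1 = 1.
  17 = 8*2 + 1, so a_2 = 8.
  2 = 2*1 + 0, so a_3 = 2.
The remainder reaches 0 after 4 divisions, so the expansion has 4 partial quotients, read off in order.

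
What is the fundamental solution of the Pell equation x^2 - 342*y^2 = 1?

First expand sqrt(342) as a continued fraction. With x_i = (sqrt(342) + m_i)/d_i and (m_0, d_0) = (0, 1): a_0 = floor(sqrt(342)) = 18, since 18^2 = 324 <= 342 < 361 = 19^2.
Iterate m_{i+1} = d_i*a_i - m_i, d_{i+1} = (342 - m_{i+1}^2)/d_i, a_{i+1} = floor((a_0 + m_{i+1})/d_{i+1}):
  m_1 = 1*18 - 0 = 18, d_1 = (342 - 18^2)/1 = 18/1 = 18, a_1 = floor((18 + 18)/18) = 2.
  m_2 = 18*2 - 18 = 18, d_2 = (342 - 18^2)/18 = 18/18 = 1, a_2 = floor((18 + 18)/1) = 36.
  m_3 = 1*36 - 18 = 18, d_3 = (342 - 18^2)/1 = 18/1 = 18: (m_3, d_3) = (m_1, d_1) = (18, 18), so from here the quotients repeat a_1, a_2; the period length is 2.
So sqrt(342) = [18; (2, 36)] with period length k = 2.
k is even, so the fundamental solution of x^2 - 342y^2 = 1 is (p_{k-1}, q_{k-1}) = (p_1, q_1); compute convergents through index 1.
Convergents (p_i = a_i*p_{i-1} + p_{i-2}, q_i = a_i*q_{i-1} + q_{i-2} with p_{-2}=0, p_{-1}=1, q_{-2}=1, q_{-1}=0):
  i=0: a_0=18, p_0 = 18*1 + 0 = 18, q_0 = 18*0 + 1 = 1.
  i=1: a_1=2, p_1 = 2*18 + 1 = 37, q_1 = 2*1 + 0 = 2.
Check: 37^2 - 342*2^2 = 1369 - 1368 = 1, so (x, y) = (37, 2) solves the equation, and by the theorem it is the least positive solution.

(x, y) = (37, 2)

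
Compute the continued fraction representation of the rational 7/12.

Run the Euclidean algorithm on 7 and 12; the successive quotients are the partial quotients a_0, a_1, ... (each step inverts the fractional part left over by the previous one):
  7 = 0*12 + 7, so a_0 = 0.
  12 = 1*7 + 5, so a_1 = 1.
  7 = 1*5 + 2, so a_2 = 1.
  5 = 2*2 + 1, so a_3 = 2.
  2 = 2*1 + 0, so a_4 = 2.
The remainder reaches 0 after 5 divisions, so the expansion has 5 partial quotients, read off in order.

[0; 1, 1, 2, 2]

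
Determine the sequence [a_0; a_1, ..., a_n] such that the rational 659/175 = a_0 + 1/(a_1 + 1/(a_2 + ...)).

[3; 1, 3, 3, 1, 2, 1, 2]

Run the Euclidean algorithm on 659 and 175; the successive quotients are the partial quotients a_0, a_1, ... (each step inverts the fractional part left over by the previous one):
  659 = 3*175 + 134, so a_0 = 3.
  175 = 1*134 + 41, so a_1 = 1.
  134 = 3*41 + 11, so a_2 = 3.
  41 = 3*11 + 8, so a_3 = 3.
  11 = 1*8 + 3, so a_4 = 1.
  8 = 2*3 + 2, so a_5 = 2.
  3 = 1*2 + 1, so a_6 = 1.
  2 = 2*1 + 0, so a_7 = 2.
The remainder reaches 0 after 8 divisions, so the expansion has 8 partial quotients, read off in order.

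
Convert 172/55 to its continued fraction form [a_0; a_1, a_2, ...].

[3; 7, 1, 6]

Run the Euclidean algorithm on 172 and 55; the successive quotients are the partial quotients a_0, a_1, ... (each step inverts the fractional part left over by the previous one):
  172 = 3*55 + 7, so a_0 = 3.
  55 = 7*7 + 6, so a_1 = 7.
  7 = 1*6 + 1, so a_2 = 1.
  6 = 6*1 + 0, so a_3 = 6.
The remainder reaches 0 after 4 divisions, so the expansion has 4 partial quotients, read off in order.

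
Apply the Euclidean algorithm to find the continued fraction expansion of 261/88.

Run the Euclidean algorithm on 261 and 88; the successive quotients are the partial quotients a_0, a_1, ... (each step inverts the fractional part left over by the previous one):
  261 = 2*88 + 85, so a_0 = 2.
  88 = 1*85 + 3, so a_1 = 1.
  85 = 28*3 + 1, so a_2 = 28.
  3 = 3*1 + 0, so a_3 = 3.
The remainder reaches 0 after 4 divisions, so the expansion has 4 partial quotients, read off in order.

[2; 1, 28, 3]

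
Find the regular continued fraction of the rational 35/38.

[0; 1, 11, 1, 2]

Run the Euclidean algorithm on 35 and 38; the successive quotients are the partial quotients a_0, a_1, ... (each step inverts the fractional part left over by the previous one):
  35 = 0*38 + 35, so a_0 = 0.
  38 = 1*35 + 3, so a_1 = 1.
  35 = 11*3 + 2, so a_2 = 11.
  3 = 1*2 + 1, so a_3 = 1.
  2 = 2*1 + 0, so a_4 = 2.
The remainder reaches 0 after 5 divisions, so the expansion has 5 partial quotients, read off in order.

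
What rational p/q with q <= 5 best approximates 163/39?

Expand x = 163/39 as a continued fraction with the Euclidean algorithm:
  163 = 4*39 + 7, so a_0 = 4.
  39 = 5*7 + 4, so a_1 = 5.
  7 = 1*4 + 3, so a_2 = 1.
  4 = 1*3 + 1, so a_3 = 1.
  3 = 3*1 + 0, so a_4 = 3.
so x = [4; 5, 1, 1, 3].
Convergents (p_i = a_i*p_{i-1} + p_{i-2}, q_i = a_i*q_{i-1} + q_{i-2} with p_{-2}=0, p_{-1}=1, q_{-2}=1, q_{-1}=0), until the denominator exceeds 5:
  i=0: a_0=4, p_0 = 4*1 + 0 = 4, q_0 = 4*0 + 1 = 1.
  i=1: a_1=5, p_1 = 5*4 + 1 = 21, q_1 = 5*1 + 0 = 5.
  i=2: a_2=1, p_2 = 1*21 + 4 = 25, q_2 = 1*5 + 1 = 6.
q_2 = 6 > 5, so the last convergent with denominator <= 5 is p_1/q_1 = 21/5.
The closest fraction with denominator <= 5 is either p_1/q_1 or the intermediate fraction (k*p_1 + p_0)/(k*q_1 + q_0) with the largest k >= 1 whose denominator stays <= 5; these approach x as k grows, and every other convergent or intermediate fraction in range is farther away.
Largest k: floor((5 - q_0)/q_1) = floor((5 - 1)/5) = 0.
Since k = 0, no intermediate fraction beyond p_1/q_1 has denominator <= 5, so the convergent 21/5 is the closest (its error is |163*5 - 21*39|/(39*5) = 4/195).

21/5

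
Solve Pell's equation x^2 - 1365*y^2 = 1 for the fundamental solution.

(x, y) = (25271, 684)

First expand sqrt(1365) as a continued fraction. With x_i = (sqrt(1365) + m_i)/d_i and (m_0, d_0) = (0, 1): a_0 = floor(sqrt(1365)) = 36, since 36^2 = 1296 <= 1365 < 1369 = 37^2.
Iterate m_{i+1} = d_i*a_i - m_i, d_{i+1} = (1365 - m_{i+1}^2)/d_i, a_{i+1} = floor((a_0 + m_{i+1})/d_{i+1}):
  m_1 = 1*36 - 0 = 36, d_1 = (1365 - 36^2)/1 = 69/1 = 69, a_1 = floor((36 + 36)/69) = 1.
  m_2 = 69*1 - 36 = 33, d_2 = (1365 - 33^2)/69 = 276/69 = 4, a_2 = floor((36 + 33)/4) = 17.
  m_3 = 4*17 - 33 = 35, d_3 = (1365 - 35^2)/4 = 140/4 = 35, a_3 = floor((36 + 35)/35) = 2.
  m_4 = 35*2 - 35 = 35, d_4 = (1365 - 35^2)/35 = 140/35 = 4, a_4 = floor((36 + 35)/4) = 17.
  m_5 = 4*17 - 35 = 33, d_5 = (1365 - 33^2)/4 = 276/4 = 69, a_5 = floor((36 + 33)/69) = 1.
  m_6 = 69*1 - 33 = 36, d_6 = (1365 - 36^2)/69 = 69/69 = 1, a_6 = floor((36 + 36)/1) = 72.
  m_7 = 1*72 - 36 = 36, d_7 = (1365 - 36^2)/1 = 69/1 = 69: (m_7, d_7) = (m_1, d_1) = (36, 69), so from here the quotients repeat a_1, ..., a_6; the period length is 6.
So sqrt(1365) = [36; (1, 17, 2, 17, 1, 72)] with period length k = 6.
k is even, so the fundamental solution of x^2 - 1365y^2 = 1 is (p_{k-1}, q_{k-1}) = (p_5, q_5); compute convergents through index 5.
Convergents (p_i = a_i*p_{i-1} + p_{i-2}, q_i = a_i*q_{i-1} + q_{i-2} with p_{-2}=0, p_{-1}=1, q_{-2}=1, q_{-1}=0):
  i=0: a_0=36, p_0 = 36*1 + 0 = 36, q_0 = 36*0 + 1 = 1.
  i=1: a_1=1, p_1 = 1*36 + 1 = 37, q_1 = 1*1 + 0 = 1.
  i=2: a_2=17, p_2 = 17*37 + 36 = 665, q_2 = 17*1 + 1 = 18.
  i=3: a_3=2, p_3 = 2*665 + 37 = 1367, q_3 = 2*18 + 1 = 37.
  i=4: a_4=17, p_4 = 17*1367 + 665 = 23904, q_4 = 17*37 + 18 = 647.
  i=5: a_5=1, p_5 = 1*23904 + 1367 = 25271, q_5 = 1*647 + 37 = 684.
Check: 25271^2 - 1365*684^2 = 638623441 - 638623440 = 1, so (x, y) = (25271, 684) solves the equation, and by the theorem it is the least positive solution.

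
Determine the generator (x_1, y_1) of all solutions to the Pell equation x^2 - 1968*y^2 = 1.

First expand sqrt(1968) as a continued fraction. With x_i = (sqrt(1968) + m_i)/d_i and (m_0, d_0) = (0, 1): a_0 = floor(sqrt(1968)) = 44, since 44^2 = 1936 <= 1968 < 2025 = 45^2.
Iterate m_{i+1} = d_i*a_i - m_i, d_{i+1} = (1968 - m_{i+1}^2)/d_i, a_{i+1} = floor((a_0 + m_{i+1})/d_{i+1}):
  m_1 = 1*44 - 0 = 44, d_1 = (1968 - 44^2)/1 = 32/1 = 32, a_1 = floor((44 + 44)/32) = 2.
  m_2 = 32*2 - 44 = 20, d_2 = (1968 - 20^2)/32 = 1568/32 = 49, a_2 = floor((44 + 20)/49) = 1.
  m_3 = 49*1 - 20 = 29, d_3 = (1968 - 29^2)/49 = 1127/49 = 23, a_3 = floor((44 + 29)/23) = 3.
  m_4 = 23*3 - 29 = 40, d_4 = (1968 - 40^2)/23 = 368/23 = 16, a_4 = floor((44 + 40)/16) = 5.
  m_5 = 16*5 - 40 = 40, d_5 = (1968 - 40^2)/16 = 368/16 = 23, a_5 = floor((44 + 40)/23) = 3.
  m_6 = 23*3 - 40 = 29, d_6 = (1968 - 29^2)/23 = 1127/23 = 49, a_6 = floor((44 + 29)/49) = 1.
  m_7 = 49*1 - 29 = 20, d_7 = (1968 - 20^2)/49 = 1568/49 = 32, a_7 = floor((44 + 20)/32) = 2.
  m_8 = 32*2 - 20 = 44, d_8 = (1968 - 44^2)/32 = 32/32 = 1, a_8 = floor((44 + 44)/1) = 88.
  m_9 = 1*88 - 44 = 44, d_9 = (1968 - 44^2)/1 = 32/1 = 32: (m_9, d_9) = (m_1, d_1) = (44, 32), so from here the quotients repeat a_1, ..., a_8; the period length is 8.
So sqrt(1968) = [44; (2, 1, 3, 5, 3, 1, 2, 88)] with period length k = 8.
k is even, so the fundamental solution of x^2 - 1968y^2 = 1 is (p_{k-1}, q_{k-1}) = (p_7, q_7); compute convergents through index 7.
Convergents (p_i = a_i*p_{i-1} + p_{i-2}, q_i = a_i*q_{i-1} + q_{i-2} with p_{-2}=0, p_{-1}=1, q_{-2}=1, q_{-1}=0):
  i=0: a_0=44, p_0 = 44*1 + 0 = 44, q_0 = 44*0 + 1 = 1.
  i=1: a_1=2, p_1 = 2*44 + 1 = 89, q_1 = 2*1 + 0 = 2.
  i=2: a_2=1, p_2 = 1*89 + 44 = 133, q_2 = 1*2 + 1 = 3.
  i=3: a_3=3, p_3 = 3*133 + 89 = 488, q_3 = 3*3 + 2 = 11.
  i=4: a_4=5, p_4 = 5*488 + 133 = 2573, q_4 = 5*11 + 3 = 58.
  i=5: a_5=3, p_5 = 3*2573 + 488 = 8207, q_5 = 3*58 + 11 = 185.
  i=6: a_6=1, p_6 = 1*8207 + 2573 = 10780, q_6 = 1*185 + 58 = 243.
  i=7: a_7=2, p_7 = 2*10780 + 8207 = 29767, q_7 = 2*243 + 185 = 671.
Check: 29767^2 - 1968*671^2 = 886074289 - 886074288 = 1, so (x, y) = (29767, 671) solves the equation, and by the theorem it is the least positive solution.

(x, y) = (29767, 671)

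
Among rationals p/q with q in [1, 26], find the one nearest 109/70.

Expand x = 109/70 as a continued fraction with the Euclidean algorithm:
  109 = 1*70 + 39, so a_0 = 1.
  70 = 1*39 + 31, so a_1 = 1.
  39 = 1*31 + 8, so a_2 = 1.
  31 = 3*8 + 7, so a_3 = 3.
  8 = 1*7 + 1, so a_4 = 1.
  7 = 7*1 + 0, so a_5 = 7.
so x = [1; 1, 1, 3, 1, 7].
Convergents (p_i = a_i*p_{i-1} + p_{i-2}, q_i = a_i*q_{i-1} + q_{i-2} with p_{-2}=0, p_{-1}=1, q_{-2}=1, q_{-1}=0), until the denominator exceeds 26:
  i=0: a_0=1, p_0 = 1*1 + 0 = 1, q_0 = 1*0 + 1 = 1.
  i=1: a_1=1, p_1 = 1*1 + 1 = 2, q_1 = 1*1 + 0 = 1.
  i=2: a_2=1, p_2 = 1*2 + 1 = 3, q_2 = 1*1 + 1 = 2.
  i=3: a_3=3, p_3 = 3*3 + 2 = 11, q_3 = 3*2 + 1 = 7.
  i=4: a_4=1, p_4 = 1*11 + 3 = 14, q_4 = 1*7 + 2 = 9.
  i=5: a_5=7, p_5 = 7*14 + 11 = 109, q_5 = 7*9 + 7 = 70.
q_5 = 70 > 26, so the last convergent with denominator <= 26 is p_4/q_4 = 14/9.
The closest fraction with denominator <= 26 is either p_4/q_4 or the intermediate fraction (k*p_4 + p_3)/(k*q_4 + q_3) with the largest k >= 1 whose denominator stays <= 26; these approach x as k grows, and every other convergent or intermediate fraction in range is farther away.
Largest k: floor((26 - q_3)/q_4) = floor((26 - 7)/9) = 2.
That gives (2*14 + 11)/(2*9 + 7) = 39/25.
Compare the errors: |x - 14/9| = |109*9 - 14*70|/(70*9) = 1/630, and |x - 39/25| = |109*25 - 39*70|/(70*25) = 5/1750.
Cross-multiplying, 1*1750 = 1750 < 3150 = 5*630, so 1/630 is smaller: the convergent 14/9 is closer to x than 39/25.

14/9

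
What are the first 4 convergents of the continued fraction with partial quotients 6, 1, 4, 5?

Using the convergent recurrence p_i = a_i*p_{i-1} + p_{i-2}, q_i = a_i*q_{i-1} + q_{i-2} with p_{-2}=0, p_{-1}=1, q_{-2}=1, q_{-1}=0:
  i=0: a_0=6, p_0 = 6*1 + 0 = 6, q_0 = 6*0 + 1 = 1.
  i=1: a_1=1, p_1 = 1*6 + 1 = 7, q_1 = 1*1 + 0 = 1.
  i=2: a_2=4, p_2 = 4*7 + 6 = 34, q_2 = 4*1 + 1 = 5.
  i=3: a_3=5, p_3 = 5*34 + 7 = 177, q_3 = 5*5 + 1 = 26.

6/1, 7/1, 34/5, 177/26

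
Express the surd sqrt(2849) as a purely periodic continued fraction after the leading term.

[53; (2, 1, 1, 1, 14, 1, 1, 1, 2, 106)]

Write x_i = (sqrt(2849) + m_i)/d_i with (m_0, d_0) = (0, 1). a_0 = floor(sqrt(2849)) = 53, since 53^2 = 2809 <= 2849 < 2916 = 54^2.
Iterate m_{i+1} = d_i*a_i - m_i, d_{i+1} = (2849 - m_{i+1}^2)/d_i, a_{i+1} = floor((a_0 + m_{i+1})/d_{i+1}):
  m_1 = 1*53 - 0 = 53, d_1 = (2849 - 53^2)/1 = 40/1 = 40, a_1 = floor((53 + 53)/40) = 2.
  m_2 = 40*2 - 53 = 27, d_2 = (2849 - 27^2)/40 = 2120/40 = 53, a_2 = floor((53 + 27)/53) = 1.
  m_3 = 53*1 - 27 = 26, d_3 = (2849 - 26^2)/53 = 2173/53 = 41, a_3 = floor((53 + 26)/41) = 1.
  m_4 = 41*1 - 26 = 15, d_4 = (2849 - 15^2)/41 = 2624/41 = 64, a_4 = floor((53 + 15)/64) = 1.
  m_5 = 64*1 - 15 = 49, d_5 = (2849 - 49^2)/64 = 448/64 = 7, a_5 = floor((53 + 49)/7) = 14.
  m_6 = 7*14 - 49 = 49, d_6 = (2849 - 49^2)/7 = 448/7 = 64, a_6 = floor((53 + 49)/64) = 1.
  m_7 = 64*1 - 49 = 15, d_7 = (2849 - 15^2)/64 = 2624/64 = 41, a_7 = floor((53 + 15)/41) = 1.
  m_8 = 41*1 - 15 = 26, d_8 = (2849 - 26^2)/41 = 2173/41 = 53, a_8 = floor((53 + 26)/53) = 1.
  m_9 = 53*1 - 26 = 27, d_9 = (2849 - 27^2)/53 = 2120/53 = 40, a_9 = floor((53 + 27)/40) = 2.
  m_10 = 40*2 - 27 = 53, d_10 = (2849 - 53^2)/40 = 40/40 = 1, a_10 = floor((53 + 53)/1) = 106.
  m_11 = 1*106 - 53 = 53, d_11 = (2849 - 53^2)/1 = 40/1 = 40: (m_11, d_11) = (m_1, d_1) = (53, 40), so from here the quotients repeat a_1, ..., a_10; the period length is 10.
Hence the expansion of sqrt(2849) is a_0 = 53 followed by the repeating block 2, 1, 1, 1, 14, 1, 1, 1, 2, 106 (period 10).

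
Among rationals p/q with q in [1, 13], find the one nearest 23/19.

6/5

Expand x = 23/19 as a continued fraction with the Euclidean algorithm:
  23 = 1*19 + 4, so a_0 = 1.
  19 = 4*4 + 3, so a_1 = 4.
  4 = 1*3 + 1, so a_2 = 1.
  3 = 3*1 + 0, so a_3 = 3.
so x = [1; 4, 1, 3].
Convergents (p_i = a_i*p_{i-1} + p_{i-2}, q_i = a_i*q_{i-1} + q_{i-2} with p_{-2}=0, p_{-1}=1, q_{-2}=1, q_{-1}=0), until the denominator exceeds 13:
  i=0: a_0=1, p_0 = 1*1 + 0 = 1, q_0 = 1*0 + 1 = 1.
  i=1: a_1=4, p_1 = 4*1 + 1 = 5, q_1 = 4*1 + 0 = 4.
  i=2: a_2=1, p_2 = 1*5 + 1 = 6, q_2 = 1*4 + 1 = 5.
  i=3: a_3=3, p_3 = 3*6 + 5 = 23, q_3 = 3*5 + 4 = 19.
q_3 = 19 > 13, so the last convergent with denominator <= 13 is p_2/q_2 = 6/5.
The closest fraction with denominator <= 13 is either p_2/q_2 or the intermediate fraction (k*p_2 + p_1)/(k*q_2 + q_1) with the largest k >= 1 whose denominator stays <= 13; these approach x as k grows, and every other convergent or intermediate fraction in range is farther away.
Largest k: floor((13 - q_1)/q_2) = floor((13 - 4)/5) = 1.
That gives (1*6 + 5)/(1*5 + 4) = 11/9.
Compare the errors: |x - 6/5| = |23*5 - 6*19|/(19*5) = 1/95, and |x - 11/9| = |23*9 - 11*19|/(19*9) = 2/171.
Cross-multiplying, 1*171 = 171 < 190 = 2*95, so 1/95 is smaller: the convergent 6/5 is closer to x than 11/9.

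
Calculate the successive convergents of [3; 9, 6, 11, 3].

3/1, 28/9, 171/55, 1909/614, 5898/1897

Using the convergent recurrence p_i = a_i*p_{i-1} + p_{i-2}, q_i = a_i*q_{i-1} + q_{i-2} with p_{-2}=0, p_{-1}=1, q_{-2}=1, q_{-1}=0:
  i=0: a_0=3, p_0 = 3*1 + 0 = 3, q_0 = 3*0 + 1 = 1.
  i=1: a_1=9, p_1 = 9*3 + 1 = 28, q_1 = 9*1 + 0 = 9.
  i=2: a_2=6, p_2 = 6*28 + 3 = 171, q_2 = 6*9 + 1 = 55.
  i=3: a_3=11, p_3 = 11*171 + 28 = 1909, q_3 = 11*55 + 9 = 614.
  i=4: a_4=3, p_4 = 3*1909 + 171 = 5898, q_4 = 3*614 + 55 = 1897.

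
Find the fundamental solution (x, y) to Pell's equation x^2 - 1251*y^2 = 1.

First expand sqrt(1251) as a continued fraction. With x_i = (sqrt(1251) + m_i)/d_i and (m_0, d_0) = (0, 1): a_0 = floor(sqrt(1251)) = 35, since 35^2 = 1225 <= 1251 < 1296 = 36^2.
Iterate m_{i+1} = d_i*a_i - m_i, d_{i+1} = (1251 - m_{i+1}^2)/d_i, a_{i+1} = floor((a_0 + m_{i+1})/d_{i+1}):
  m_1 = 1*35 - 0 = 35, d_1 = (1251 - 35^2)/1 = 26/1 = 26, a_1 = floor((35 + 35)/26) = 2.
  m_2 = 26*2 - 35 = 17, d_2 = (1251 - 17^2)/26 = 962/26 = 37, a_2 = floor((35 + 17)/37) = 1.
  m_3 = 37*1 - 17 = 20, d_3 = (1251 - 20^2)/37 = 851/37 = 23, a_3 = floor((35 + 20)/23) = 2.
  m_4 = 23*2 - 20 = 26, d_4 = (1251 - 26^2)/23 = 575/23 = 25, a_4 = floor((35 + 26)/25) = 2.
  m_5 = 25*2 - 26 = 24, d_5 = (1251 - 24^2)/25 = 675/25 = 27, a_5 = floor((35 + 24)/27) = 2.
  m_6 = 27*2 - 24 = 30, d_6 = (1251 - 30^2)/27 = 351/27 = 13, a_6 = floor((35 + 30)/13) = 5.
  m_7 = 13*5 - 30 = 35, d_7 = (1251 - 35^2)/13 = 26/13 = 2, a_7 = floor((35 + 35)/2) = 35.
  m_8 = 2*35 - 35 = 35, d_8 = (1251 - 35^2)/2 = 26/2 = 13, a_8 = floor((35 + 35)/13) = 5.
  m_9 = 13*5 - 35 = 30, d_9 = (1251 - 30^2)/13 = 351/13 = 27, a_9 = floor((35 + 30)/27) = 2.
  m_10 = 27*2 - 30 = 24, d_10 = (1251 - 24^2)/27 = 675/27 = 25, a_10 = floor((35 + 24)/25) = 2.
  m_11 = 25*2 - 24 = 26, d_11 = (1251 - 26^2)/25 = 575/25 = 23, a_11 = floor((35 + 26)/23) = 2.
  m_12 = 23*2 - 26 = 20, d_12 = (1251 - 20^2)/23 = 851/23 = 37, a_12 = floor((35 + 20)/37) = 1.
  m_13 = 37*1 - 20 = 17, d_13 = (1251 - 17^2)/37 = 962/37 = 26, a_13 = floor((35 + 17)/26) = 2.
  m_14 = 26*2 - 17 = 35, d_14 = (1251 - 35^2)/26 = 26/26 = 1, a_14 = floor((35 + 35)/1) = 70.
  m_15 = 1*70 - 35 = 35, d_15 = (1251 - 35^2)/1 = 26/1 = 26: (m_15, d_15) = (m_1, d_1) = (35, 26), so from here the quotients repeat a_1, ..., a_14; the period length is 14.
So sqrt(1251) = [35; (2, 1, 2, 2, 2, 5, 35, 5, 2, 2, 2, 1, 2, 70)] with period length k = 14.
k is even, so the fundamental solution of x^2 - 1251y^2 = 1 is (p_{k-1}, q_{k-1}) = (p_13, q_13); compute convergents through index 13.
Convergents (p_i = a_i*p_{i-1} + p_{i-2}, q_i = a_i*q_{i-1} + q_{i-2} with p_{-2}=0, p_{-1}=1, q_{-2}=1, q_{-1}=0):
  i=0: a_0=35, p_0 = 35*1 + 0 = 35, q_0 = 35*0 + 1 = 1.
  i=1: a_1=2, p_1 = 2*35 + 1 = 71, q_1 = 2*1 + 0 = 2.
  i=2: a_2=1, p_2 = 1*71 + 35 = 106, q_2 = 1*2 + 1 = 3.
  i=3: a_3=2, p_3 = 2*106 + 71 = 283, q_3 = 2*3 + 2 = 8.
  i=4: a_4=2, p_4 = 2*283 + 106 = 672, q_4 = 2*8 + 3 = 19.
  i=5: a_5=2, p_5 = 2*672 + 283 = 1627, q_5 = 2*19 + 8 = 46.
  i=6: a_6=5, p_6 = 5*1627 + 672 = 8807, q_6 = 5*46 + 19 = 249.
  i=7: a_7=35, p_7 = 35*8807 + 1627 = 309872, q_7 = 35*249 + 46 = 8761.
  i=8: a_8=5, p_8 = 5*309872 + 8807 = 1558167, q_8 = 5*8761 + 249 = 44054.
  i=9: a_9=2, p_9 = 2*1558167 + 309872 = 3426206, q_9 = 2*44054 + 8761 = 96869.
  i=10: a_10=2, p_10 = 2*3426206 + 1558167 = 8410579, q_10 = 2*96869 + 44054 = 237792.
  i=11: a_11=2, p_11 = 2*8410579 + 3426206 = 20247364, q_11 = 2*237792 + 96869 = 572453.
  i=12: a_12=1, p_12 = 1*20247364 + 8410579 = 28657943, q_12 = 1*572453 + 237792 = 810245.
  i=13: a_13=2, p_13 = 2*28657943 + 20247364 = 77563250, q_13 = 2*810245 + 572453 = 2192943.
Check: 77563250^2 - 1251*2192943^2 = 6016057750562500 - 6016057750562499 = 1, so (x, y) = (77563250, 2192943) solves the equation, and by the theorem it is the least positive solution.

(x, y) = (77563250, 2192943)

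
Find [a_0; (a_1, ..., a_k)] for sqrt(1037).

[32; (4, 1, 15, 3, 3, 15, 1, 4, 64)]

Write x_i = (sqrt(1037) + m_i)/d_i with (m_0, d_0) = (0, 1). a_0 = floor(sqrt(1037)) = 32, since 32^2 = 1024 <= 1037 < 1089 = 33^2.
Iterate m_{i+1} = d_i*a_i - m_i, d_{i+1} = (1037 - m_{i+1}^2)/d_i, a_{i+1} = floor((a_0 + m_{i+1})/d_{i+1}):
  m_1 = 1*32 - 0 = 32, d_1 = (1037 - 32^2)/1 = 13/1 = 13, a_1 = floor((32 + 32)/13) = 4.
  m_2 = 13*4 - 32 = 20, d_2 = (1037 - 20^2)/13 = 637/13 = 49, a_2 = floor((32 + 20)/49) = 1.
  m_3 = 49*1 - 20 = 29, d_3 = (1037 - 29^2)/49 = 196/49 = 4, a_3 = floor((32 + 29)/4) = 15.
  m_4 = 4*15 - 29 = 31, d_4 = (1037 - 31^2)/4 = 76/4 = 19, a_4 = floor((32 + 31)/19) = 3.
  m_5 = 19*3 - 31 = 26, d_5 = (1037 - 26^2)/19 = 361/19 = 19, a_5 = floor((32 + 26)/19) = 3.
  m_6 = 19*3 - 26 = 31, d_6 = (1037 - 31^2)/19 = 76/19 = 4, a_6 = floor((32 + 31)/4) = 15.
  m_7 = 4*15 - 31 = 29, d_7 = (1037 - 29^2)/4 = 196/4 = 49, a_7 = floor((32 + 29)/49) = 1.
  m_8 = 49*1 - 29 = 20, d_8 = (1037 - 20^2)/49 = 637/49 = 13, a_8 = floor((32 + 20)/13) = 4.
  m_9 = 13*4 - 20 = 32, d_9 = (1037 - 32^2)/13 = 13/13 = 1, a_9 = floor((32 + 32)/1) = 64.
  m_10 = 1*64 - 32 = 32, d_10 = (1037 - 32^2)/1 = 13/1 = 13: (m_10, d_10) = (m_1, d_1) = (32, 13), so from here the quotients repeat a_1, ..., a_9; the period length is 9.
Hence the expansion of sqrt(1037) is a_0 = 32 followed by the repeating block 4, 1, 15, 3, 3, 15, 1, 4, 64 (period 9).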